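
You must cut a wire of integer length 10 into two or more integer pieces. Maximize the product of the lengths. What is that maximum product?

36

Define prod[k] = max over 1≤i<k of i · max(k−i, prod[k−i]); the inner max lets the remainder stay uncut if that's better.
prod[2] = 1×max(1,0) = 1×1 = 1
prod[3] = max(1×2, 2×1) = 2
prod[4] = max(1×3, 2×2, 3×1) = 4
prod[5] = max(1×4, 2×3, 3×2, 4×1) = 6
prod[6] = max(1×6, 2×4, 3×3, 4×2, 5×1) = 9
prod[7] = max(1×9, 2×6, 3×4, 4×3, 5×2, 6×1) = 12
prod[8] = max(1×12, 2×9, 3×6, …, 6×2, 7×1) = 18
prod[9] = max(1×18, 2×12, 3×9, …, 7×2, 8×1) = 27
prod[10] = max(1×27, 2×18, 3×12, …, 8×2, 9×1) = 36
One optimal split: 3 + 3 + 2 + 2; product 3×3×2×2 = 36.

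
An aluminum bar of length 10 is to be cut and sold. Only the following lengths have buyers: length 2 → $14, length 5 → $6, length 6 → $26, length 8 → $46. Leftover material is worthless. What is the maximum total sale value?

Consider every possible first cut. f[k] is the best of p[i]+f[k−i] over all sellable i≤k.
f[1] = 0
f[2] = 14
f[3] = 14
f[4] = 28  (first piece 2, then f[2]=14)
f[5] = 28
f[6] = 42  (first piece 2, then f[4]=28)
f[7] = 42
f[8] = 56  (first piece 2, then f[6]=42)
f[9] = 56
f[10] = 70  (first piece 2, then f[8]=56)
One optimal cutting: 2 + 2 + 2 + 2 + 2 → $70.

70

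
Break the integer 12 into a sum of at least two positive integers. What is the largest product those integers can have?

81

Let P[k] be the best product for length k (with at least one cut). For each first piece i, the rest contributes max(k−i, P[k−i]).
P[2] = 1×max(1,0) = 1×1 = 1
P[3] = 1×max(2,1) = 1×2 = 2
P[4] = 2×max(2,1) = 2×2 = 4
P[5] = 2×max(3,2) = 2×3 = 6
P[6] = 3×max(3,2) = 3×3 = 9
P[7] = 2×max(5,6) = 2×6 = 12
P[8] = 2×max(6,9) = 2×9 = 18
P[9] = 3×max(6,9) = 3×9 = 27
P[10] = 2×max(8,18) = 2×18 = 36
P[11] = 2×max(9,27) = 2×27 = 54
P[12] = 3×max(9,27) = 3×27 = 81
One optimal split: 3 + 3 + 3 + 3; product 3×3×3×3 = 81.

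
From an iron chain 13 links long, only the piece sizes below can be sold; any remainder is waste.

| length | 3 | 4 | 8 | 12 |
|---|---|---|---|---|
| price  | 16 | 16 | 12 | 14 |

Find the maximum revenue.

Consider every possible first cut. r[k] is the best of p[i]+r[k−i] over all sellable i≤k.
r[1] = 0
r[2] = 0
r[3] = 16
r[4] = max(16+0, 16+0) = 16
r[5] = max(16+0, 16+0) = 16
r[6] = max(16+16, 16+0) = 32
r[7] = max(16+16, 16+16) = 32
r[8] = max(16+16, 16+16, 12+0) = 32
r[9] = max(16+32, 16+16, 12+0) = 48
r[10] = max(16+32, 16+32, 12+0) = 48
r[11] = max(16+32, 16+32, 12+16) = 48
r[12] = max(16+48, 16+32, 12+16, 14+0) = 64
r[13] = max(16+48, 16+48, 12+16, 14+0) = 64
One optimal cutting: pieces 3 + 3 + 3 + 3 with 1 link of scrap → $64.

64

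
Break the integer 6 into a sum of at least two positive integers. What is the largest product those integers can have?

9

Define prod[k] = max over 1≤i<k of i · max(k−i, prod[k−i]); the inner max lets the remainder stay uncut if that's better.
prod[2] = 1*max(1,0) = 1*1 = 1
prod[3] = 1*max(2,1) = 1*2 = 2
prod[4] = 2*max(2,1) = 2*2 = 4
prod[5] = 2*max(3,2) = 2*3 = 6
prod[6] = 3*max(3,2) = 3*3 = 9
One optimal split: 3 + 3; product 3*3 = 9.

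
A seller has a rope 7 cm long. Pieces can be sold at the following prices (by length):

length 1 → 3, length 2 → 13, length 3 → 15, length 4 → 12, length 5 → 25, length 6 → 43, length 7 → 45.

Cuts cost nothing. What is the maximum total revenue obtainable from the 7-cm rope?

Build v[k] bottom-up: v[k] = max over allowed piece i of (p[i] + v[k−i]).
v[1] = 3
v[2] = max(3+3, 13+0) = 13
v[3] = max(3+13, 13+3, 15+0) = 16
v[4] = max(3+16, 13+13, 15+3, 12+0) = 26
v[5] = max(3+26, 13+16, 15+13, 12+3, 25+0) = 29
v[6] = max(3+29, 13+26, 15+16, 12+13, 25+3, 43+0) = 43
v[7] = max(3+43, 13+29, 15+26, …, 43+3, 45+0) = 46
One optimal cutting: 6 + 1 → 43 + 3 = 46.

46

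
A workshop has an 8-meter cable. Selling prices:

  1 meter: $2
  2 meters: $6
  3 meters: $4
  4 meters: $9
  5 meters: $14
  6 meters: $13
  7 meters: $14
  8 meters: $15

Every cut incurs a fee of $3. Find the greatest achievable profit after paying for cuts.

16

Let net[k] be the best obtainable value from length k. For each k, try every first piece i and keep the best of price[i] + net[k−i] minus the 3 cut fee when i<k.
net[1] = 2
net[2] = max(2+2-3, 6+0) = 6
net[3] = max(2+6-3, 6+2-3, 4+0) = 5
net[4] = max(2+5-3, 6+6-3, 4+2-3, 9+0) = 9
net[5] = max(2+9-3, 6+5-3, 4+6-3, 9+2-3, 14+0) = 14
net[6] = max(2+14-3, 6+9-3, 4+5-3, 9+6-3, 14+2-3, 13+0) = 13
net[7] = max(2+13-3, 6+14-3, 4+9-3, …, 13+2-3, 14+0) = 17
net[8] = max(2+17-3, 6+13-3, 4+14-3, …, 14+2-3, 15+0) = 16
One optimal plan: pieces 5 + 2 + 1 (2 cuts) → $22 − $6 = $16.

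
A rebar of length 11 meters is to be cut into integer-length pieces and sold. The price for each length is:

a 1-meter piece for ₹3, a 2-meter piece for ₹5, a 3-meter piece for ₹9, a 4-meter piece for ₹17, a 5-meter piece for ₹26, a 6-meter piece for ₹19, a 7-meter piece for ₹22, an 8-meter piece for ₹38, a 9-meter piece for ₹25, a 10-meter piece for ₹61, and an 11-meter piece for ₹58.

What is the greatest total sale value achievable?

Let R[k] be the best obtainable value from length k. For each k, try every first piece i and keep the best of price[i] + R[k−i].
R[1] = 3
R[2] = max(3+3, 5+0) = 6
R[3] = max(3+6, 5+3, 9+0) = 9
R[4] = max(3+9, 5+6, 9+3, 17+0) = 17
R[5] = max(3+17, 5+9, 9+6, 17+3, 26+0) = 26
R[6] = max(3+26, 5+17, 9+9, 17+6, 26+3, 19+0) = 29
R[7] = max(3+29, 5+26, 9+17, …, 19+3, 22+0) = 32
R[8] = max(3+32, 5+29, 9+26, …, 22+3, 38+0) = 38
R[9] = max(3+38, 5+32, 9+29, …, 38+3, 25+0) = 43
R[10] = max(3+43, 5+38, 9+32, …, 25+3, 61+0) = 61
R[11] = max(3+61, 5+43, 9+38, …, 61+3, 58+0) = 64
One optimal cutting: 10 + 1 → ₹61 + ₹3 = ₹64.

64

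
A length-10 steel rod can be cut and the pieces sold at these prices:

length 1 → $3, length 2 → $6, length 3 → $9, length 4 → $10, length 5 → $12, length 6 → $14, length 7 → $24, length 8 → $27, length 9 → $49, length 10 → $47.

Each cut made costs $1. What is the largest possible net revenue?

Build r[k] bottom-up: r[k] = max over allowed piece i of (p[i] + r[k−i]) − 1 per cut.
r[1] = 3
r[2] = max(3+3-1, 6+0) = 6
r[3] = max(3+6-1, 6+3-1, 9+0) = 9
r[4] = max(3+9-1, 6+6-1, 9+3-1, 10+0) = 11
r[5] = max(3+11-1, 6+9-1, 9+6-1, 10+3-1, 12+0) = 14
r[6] = max(3+14-1, 6+11-1, 9+9-1, 10+6-1, 12+3-1, 14+0) = 17
r[7] = max(3+17-1, 6+14-1, 9+11-1, …, 14+3-1, 24+0) = 24
r[8] = max(3+24-1, 6+17-1, 9+14-1, …, 24+3-1, 27+0) = 27
r[9] = max(3+27-1, 6+24-1, 9+17-1, …, 27+3-1, 49+0) = 49
r[10] = max(3+49-1, 6+27-1, 9+24-1, …, 49+3-1, 47+0) = 51
One optimal plan: pieces 9 + 1 (1 cut) → $52 − $1 = $51.

51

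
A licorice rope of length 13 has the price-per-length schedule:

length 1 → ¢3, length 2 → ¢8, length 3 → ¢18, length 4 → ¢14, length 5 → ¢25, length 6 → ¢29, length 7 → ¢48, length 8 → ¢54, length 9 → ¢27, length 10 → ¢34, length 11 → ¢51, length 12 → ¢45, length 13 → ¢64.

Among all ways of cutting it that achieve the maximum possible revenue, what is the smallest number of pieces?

3

Build r[k] bottom-up: r[k] = max over allowed piece i of (p[i] + r[k−i]).
r[1] = 3
r[2] = max(3+3, 8+0) = 8
r[3] = max(3+8, 8+3, 18+0) = 18
r[4] = max(3+18, 8+8, 18+3, 14+0) = 21
r[5] = max(3+21, 8+18, 18+8, 14+3, 25+0) = 26
r[6] = max(3+26, 8+21, 18+18, 14+8, 25+3, 29+0) = 36
r[7] = max(3+36, 8+26, 18+21, …, 29+3, 48+0) = 48
r[8] = max(3+48, 8+36, 18+26, …, 48+3, 54+0) = 54
r[9] = max(3+54, 8+48, 18+36, …, 54+3, 27+0) = 57
r[10] = max(3+57, 8+54, 18+48, …, 27+3, 34+0) = 66
r[11] = max(3+66, 8+57, 18+54, …, 34+3, 51+0) = 72
r[12] = max(3+72, 8+66, 18+57, …, 51+3, 45+0) = 75
r[13] = max(3+75, 8+72, 18+66, …, 45+3, 64+0) = 84
Maximum revenue is ¢84.
Now minimize piece count subject to staying optimal: for each k, pieces[k] = 1 + min over i with p[i]+r[k−i]=r[k] of pieces[k−i].
pieces[10] = 2
pieces[11] = 2
pieces[12] = 3
pieces[13] = 3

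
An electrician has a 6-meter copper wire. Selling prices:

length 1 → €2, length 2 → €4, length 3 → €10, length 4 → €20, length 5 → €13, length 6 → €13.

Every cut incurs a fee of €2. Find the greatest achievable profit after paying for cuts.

22

Consider every possible first cut. v[k] is the best of p[i]+v[k−i] over all sellable i≤k, charging 2 whenever i<k.
v[1] = 2
v[2] = max(2+2-2, 4+0) = 4
v[3] = max(2+4-2, 4+2-2, 10+0) = 10
v[4] = max(2+10-2, 4+4-2, 10+2-2, 20+0) = 20
v[5] = max(2+20-2, 4+10-2, 10+4-2, 20+2-2, 13+0) = 20
v[6] = max(2+20-2, 4+20-2, 10+10-2, 20+4-2, 13+2-2, 13+0) = 22
One optimal plan: pieces 4 + 2 (1 cut) → €24 − €2 = €22.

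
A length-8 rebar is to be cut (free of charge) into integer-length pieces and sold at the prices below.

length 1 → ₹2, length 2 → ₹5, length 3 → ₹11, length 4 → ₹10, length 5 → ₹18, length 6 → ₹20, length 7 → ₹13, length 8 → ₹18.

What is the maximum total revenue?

29

Let R[k] be the best obtainable value from length k. For each k, try every first piece i and keep the best of price[i] + R[k−i].
R[1] = 2
R[2] = max(2+2, 5+0) = 5
R[3] = max(2+5, 5+2, 11+0) = 11
R[4] = max(2+11, 5+5, 11+2, 10+0) = 13
R[5] = max(2+13, 5+11, 11+5, 10+2, 18+0) = 18
R[6] = max(2+18, 5+13, 11+11, 10+5, 18+2, 20+0) = 22
R[7] = max(2+22, 5+18, 11+13, …, 20+2, 13+0) = 24
R[8] = max(2+24, 5+22, 11+18, …, 13+2, 18+0) = 29
One optimal cutting: 5 + 3 → ₹18 + ₹11 = ₹29.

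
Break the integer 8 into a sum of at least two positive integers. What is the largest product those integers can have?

18

Let m[k] be the best product for length k (with at least one cut). For each first piece i, the rest contributes max(k−i, m[k−i]).
Small cases: m[2]=1.
m[3] = max(1×2, 2×1) = 2
m[4] = max(1×3, 2×2, 3×1) = 4
m[5] = max(1×4, 2×3, 3×2, 4×1) = 6
m[6] = max(1×6, 2×4, 3×3, 4×2, 5×1) = 9
m[7] = max(1×9, 2×6, 3×4, 4×3, 5×2, 6×1) = 12
m[8] = max(1×12, 2×9, 3×6, …, 6×2, 7×1) = 18
One optimal split: 3 + 3 + 2; product 3×3×2 = 18.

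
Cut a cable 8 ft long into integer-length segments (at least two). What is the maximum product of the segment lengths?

18

Fill prod[k] for k=2..8: at each k try every first piece i and multiply by the better of (k−i) uncut or prod[k−i].
prod[2] = 1*max(1,0) = 1*1 = 1
prod[3] = max(1*2, 2*1) = 2
prod[4] = max(1*3, 2*2, 3*1) = 4
prod[5] = max(1*4, 2*3, 3*2, 4*1) = 6
prod[6] = max(1*6, 2*4, 3*3, 4*2, 5*1) = 9
prod[7] = max(1*9, 2*6, 3*4, 4*3, 5*2, 6*1) = 12
prod[8] = max(1*12, 2*9, 3*6, …, 6*2, 7*1) = 18
One optimal split: 3 + 3 + 2; product 3*3*2 = 18.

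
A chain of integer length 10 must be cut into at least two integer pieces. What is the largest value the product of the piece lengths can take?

36

Fill f[k] for k=2..10: at each k try every first piece i and multiply by the better of (k−i) uncut or f[k−i].
Small cases: f[2]=1.
f[3] = max(1·2, 2·1) = 2
f[4] = max(1·3, 2·2, 3·1) = 4
f[5] = max(1·4, 2·3, 3·2, 4·1) = 6
f[6] = max(1·6, 2·4, 3·3, 4·2, 5·1) = 9
f[7] = max(1·9, 2·6, 3·4, 4·3, 5·2, 6·1) = 12
f[8] = max(1·12, 2·9, 3·6, …, 6·2, 7·1) = 18
f[9] = max(1·18, 2·12, 3·9, …, 7·2, 8·1) = 27
f[10] = max(1·27, 2·18, 3·12, …, 8·2, 9·1) = 36
One optimal split: 3 + 3 + 2 + 2; product 3·3·2·2 = 36.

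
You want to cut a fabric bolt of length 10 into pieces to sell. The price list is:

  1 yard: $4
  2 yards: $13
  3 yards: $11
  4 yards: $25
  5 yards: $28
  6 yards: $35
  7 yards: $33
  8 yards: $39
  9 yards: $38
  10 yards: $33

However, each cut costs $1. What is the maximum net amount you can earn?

61

Let net[k] be the best obtainable value from length k. For each k, try every first piece i and keep the best of price[i] + net[k−i] minus the 1 cut fee when i<k.
net[1] = 4
net[2] = max(4+4-1, 13+0) = 13
net[3] = max(4+13-1, 13+4-1, 11+0) = 16
net[4] = max(4+16-1, 13+13-1, 11+4-1, 25+0) = 25
net[5] = max(4+25-1, 13+16-1, 11+13-1, 25+4-1, 28+0) = 28
net[6] = max(4+28-1, 13+25-1, 11+16-1, 25+13-1, 28+4-1, 35+0) = 37
net[7] = max(4+37-1, 13+28-1, 11+25-1, …, 35+4-1, 33+0) = 40
net[8] = max(4+40-1, 13+37-1, 11+28-1, …, 33+4-1, 39+0) = 49
net[9] = max(4+49-1, 13+40-1, 11+37-1, …, 39+4-1, 38+0) = 52
net[10] = max(4+52-1, 13+49-1, 11+40-1, …, 38+4-1, 33+0) = 61
One optimal plan: pieces 2 + 2 + 2 + 2 + 2 (4 cuts) → $65 − $4 = $61.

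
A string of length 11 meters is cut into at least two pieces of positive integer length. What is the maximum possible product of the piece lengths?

Let prod[k] be the best product for length k (with at least one cut). For each first piece i, the rest contributes max(k−i, prod[k−i]).
Small cases: prod[2]=1, prod[3]=2, prod[4]=4.
prod[5] = 2·max(3,2) = 2·3 = 6
prod[6] = 3·max(3,2) = 3·3 = 9
prod[7] = 2·max(5,6) = 2·6 = 12
prod[8] = 2·max(6,9) = 2·9 = 18
prod[9] = 3·max(6,9) = 3·9 = 27
prod[10] = 2·max(8,18) = 2·18 = 36
prod[11] = 2·max(9,27) = 2·27 = 54
One optimal split: 3 + 3 + 3 + 2; product 3·3·3·2 = 54.

54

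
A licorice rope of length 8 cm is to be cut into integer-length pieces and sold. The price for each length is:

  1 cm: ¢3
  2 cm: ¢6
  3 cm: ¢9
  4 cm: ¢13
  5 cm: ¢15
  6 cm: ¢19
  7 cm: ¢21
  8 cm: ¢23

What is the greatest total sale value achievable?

26

Consider every possible first cut. v[k] is the best of p[i]+v[k−i] over all sellable i≤k.
v[1] = 3
v[2] = 6  (first piece 1, then v[1]=3)
v[3] = 9  (first piece 1, then v[2]=6)
v[4] = 13
v[5] = 16  (first piece 1, then v[4]=13)
v[6] = 19  (first piece 1, then v[5]=16)
v[7] = 22  (first piece 1, then v[6]=19)
v[8] = 26  (first piece 4, then v[4]=13)
One optimal cutting: 4 + 4 → ¢13 + ¢13 = ¢26.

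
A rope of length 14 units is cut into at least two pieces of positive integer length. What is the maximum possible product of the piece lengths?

162

Let prod[k] be the best product for length k (with at least one cut). For each first piece i, the rest contributes max(k−i, prod[k−i]).
prod[2] = 1·max(1,0) = 1·1 = 1
prod[3] = 1·max(2,1) = 1·2 = 2
prod[4] = 2·max(2,1) = 2·2 = 4
prod[5] = 2·max(3,2) = 2·3 = 6
prod[6] = 3·max(3,2) = 3·3 = 9
prod[7] = 2·max(5,6) = 2·6 = 12
prod[8] = 2·max(6,9) = 2·9 = 18
prod[9] = 3·max(6,9) = 3·9 = 27
prod[10] = 2·max(8,18) = 2·18 = 36
prod[11] = 2·max(9,27) = 2·27 = 54
prod[12] = 3·max(9,27) = 3·27 = 81
prod[13] = 2·max(11,54) = 2·54 = 108
prod[14] = 2·max(12,81) = 2·81 = 162
One optimal split: 3 + 3 + 3 + 3 + 2; product 3·3·3·3·2 = 162.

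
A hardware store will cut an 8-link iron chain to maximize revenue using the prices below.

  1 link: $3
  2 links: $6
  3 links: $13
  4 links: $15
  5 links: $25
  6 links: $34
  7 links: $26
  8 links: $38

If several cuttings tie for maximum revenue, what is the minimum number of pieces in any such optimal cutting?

2

Let r[k] be the best obtainable value from length k. For each k, try every first piece i and keep the best of price[i] + r[k−i].
r[1] = 3
r[2] = 6  (first piece 1, then r[1]=3)
r[3] = 13
r[4] = 16  (first piece 1, then r[3]=13)
r[5] = 25
r[6] = 34
r[7] = 37  (first piece 1, then r[6]=34)
r[8] = 40  (first piece 1, then r[7]=37)
Maximum revenue is $40.
Now minimize piece count subject to staying optimal: for each k, pieces[k] = 1 + min over i with p[i]+r[k−i]=r[k] of pieces[k−i].
pieces[5] = 1
pieces[6] = 1
pieces[7] = 2
pieces[8] = 2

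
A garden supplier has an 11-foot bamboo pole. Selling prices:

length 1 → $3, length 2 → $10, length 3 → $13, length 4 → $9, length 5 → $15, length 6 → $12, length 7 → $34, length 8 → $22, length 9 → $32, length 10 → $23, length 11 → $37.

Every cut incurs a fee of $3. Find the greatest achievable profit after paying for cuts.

Build r[k] bottom-up: r[k] = max over allowed piece i of (p[i] + r[k−i]) − 3 per cut.
r[1] = 3
r[2] = max(3+3-3, 10+0) = 10
r[3] = max(3+10-3, 10+3-3, 13+0) = 13
r[4] = max(3+13-3, 10+10-3, 13+3-3, 9+0) = 17
r[5] = max(3+17-3, 10+13-3, 13+10-3, 9+3-3, 15+0) = 20
r[6] = max(3+20-3, 10+17-3, 13+13-3, 9+10-3, 15+3-3, 12+0) = 24
r[7] = max(3+24-3, 10+20-3, 13+17-3, …, 12+3-3, 34+0) = 34
r[8] = max(3+34-3, 10+24-3, 13+20-3, …, 34+3-3, 22+0) = 34
r[9] = max(3+34-3, 10+34-3, 13+24-3, …, 22+3-3, 32+0) = 41
r[10] = max(3+41-3, 10+34-3, 13+34-3, …, 32+3-3, 23+0) = 44
r[11] = max(3+44-3, 10+41-3, 13+34-3, …, 23+3-3, 37+0) = 48
One optimal plan: pieces 7 + 2 + 2 (2 cuts) → $54 − $6 = $48.

48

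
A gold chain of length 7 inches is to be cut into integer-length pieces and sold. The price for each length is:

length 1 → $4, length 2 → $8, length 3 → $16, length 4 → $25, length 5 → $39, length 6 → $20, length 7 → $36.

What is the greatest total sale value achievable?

Consider every possible first cut. v[k] is the best of p[i]+v[k−i] over all sellable i≤k.
v[1] = 4
v[2] = max(4+4, 8+0) = 8
v[3] = max(4+8, 8+4, 16+0) = 16
v[4] = max(4+16, 8+8, 16+4, 25+0) = 25
v[5] = max(4+25, 8+16, 16+8, 25+4, 39+0) = 39
v[6] = max(4+39, 8+25, 16+16, 25+8, 39+4, 20+0) = 43
v[7] = max(4+43, 8+39, 16+25, …, 20+4, 36+0) = 47
One optimal cutting: 5 + 1 + 1 → $39 + $4 + $4 = $47.

47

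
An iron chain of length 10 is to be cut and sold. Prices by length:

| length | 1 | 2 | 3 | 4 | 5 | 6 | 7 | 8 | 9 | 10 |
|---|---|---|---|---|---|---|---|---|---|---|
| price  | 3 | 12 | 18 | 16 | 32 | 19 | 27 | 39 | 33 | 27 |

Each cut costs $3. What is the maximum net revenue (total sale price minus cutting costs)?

Build v[k] bottom-up: v[k] = max over allowed piece i of (p[i] + v[k−i]) − 3 per cut.
v[1] = 3
v[2] = 12
v[3] = 18
v[4] = 21  (first piece 2, then v[2]=12)
v[5] = 32
v[6] = 33  (first piece 3, then v[3]=18)
v[7] = 41  (first piece 2, then v[5]=32)
v[8] = 47  (first piece 3, then v[5]=32)
v[9] = 50  (first piece 2, then v[7]=41)
v[10] = 61  (first piece 5, then v[5]=32)
One optimal plan: pieces 5 + 5 (1 cut) → $64 − $3 = $61.

61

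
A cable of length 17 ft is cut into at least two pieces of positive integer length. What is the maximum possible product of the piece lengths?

Fill g[k] for k=2..17: at each k try every first piece i and multiply by the better of (k−i) uncut or g[k−i].
g[2] = 1×max(1,0) = 1×1 = 1
g[3] = 1×max(2,1) = 1×2 = 2
g[4] = 2×max(2,1) = 2×2 = 4
g[5] = 2×max(3,2) = 2×3 = 6
g[6] = 3×max(3,2) = 3×3 = 9
g[7] = 2×max(5,6) = 2×6 = 12
g[8] = 2×max(6,9) = 2×9 = 18
g[9] = 3×max(6,9) = 3×9 = 27
g[10] = 2×max(8,18) = 2×18 = 36
g[11] = 2×max(9,27) = 2×27 = 54
g[12] = 3×max(9,27) = 3×27 = 81
g[13] = 2×max(11,54) = 2×54 = 108
g[14] = 2×max(12,81) = 2×81 = 162
g[15] = 3×max(12,81) = 3×81 = 243
g[16] = 2×max(14,162) = 2×162 = 324
g[17] = 2×max(15,243) = 2×243 = 486
One optimal split: 3 + 3 + 3 + 3 + 3 + 2; product 3×3×3×3×3×2 = 486.

486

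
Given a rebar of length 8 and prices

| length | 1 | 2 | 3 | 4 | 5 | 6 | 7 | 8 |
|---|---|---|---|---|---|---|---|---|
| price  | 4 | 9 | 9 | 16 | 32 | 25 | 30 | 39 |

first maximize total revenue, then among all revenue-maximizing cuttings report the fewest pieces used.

3

Let r[k] be the best obtainable value from length k. For each k, try every first piece i and keep the best of price[i] + r[k−i].
r[1] = 4
r[2] = max(4+4, 9+0) = 9
r[3] = max(4+9, 9+4, 9+0) = 13
r[4] = max(4+13, 9+9, 9+4, 16+0) = 18
r[5] = max(4+18, 9+13, 9+9, 16+4, 32+0) = 32
r[6] = max(4+32, 9+18, 9+13, 16+9, 32+4, 25+0) = 36
r[7] = max(4+36, 9+32, 9+18, …, 25+4, 30+0) = 41
r[8] = max(4+41, 9+36, 9+32, …, 30+4, 39+0) = 45
Maximum revenue is ₹45.
Now minimize piece count subject to staying optimal: for each k, pieces[k] = 1 + min over i with p[i]+r[k−i]=r[k] of pieces[k−i].
pieces[5] = 1
pieces[6] = 2
pieces[7] = 2
pieces[8] = 3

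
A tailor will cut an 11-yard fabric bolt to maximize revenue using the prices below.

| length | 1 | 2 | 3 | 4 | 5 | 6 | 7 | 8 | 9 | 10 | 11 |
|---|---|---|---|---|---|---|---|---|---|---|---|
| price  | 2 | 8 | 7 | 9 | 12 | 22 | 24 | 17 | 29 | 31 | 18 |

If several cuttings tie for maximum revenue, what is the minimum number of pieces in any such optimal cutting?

6

Build r[k] bottom-up: r[k] = max over allowed piece i of (p[i] + r[k−i]).
r[1] = 2
r[2] = max(2+2, 8+0) = 8
r[3] = max(2+8, 8+2, 7+0) = 10
r[4] = max(2+10, 8+8, 7+2, 9+0) = 16
r[5] = max(2+16, 8+10, 7+8, 9+2, 12+0) = 18
r[6] = max(2+18, 8+16, 7+10, 9+8, 12+2, 22+0) = 24
r[7] = max(2+24, 8+18, 7+16, …, 22+2, 24+0) = 26
r[8] = max(2+26, 8+24, 7+18, …, 24+2, 17+0) = 32
r[9] = max(2+32, 8+26, 7+24, …, 17+2, 29+0) = 34
r[10] = max(2+34, 8+32, 7+26, …, 29+2, 31+0) = 40
r[11] = max(2+40, 8+34, 7+32, …, 31+2, 18+0) = 42
Maximum revenue is $42.
Now minimize piece count subject to staying optimal: for each k, pieces[k] = 1 + min over i with p[i]+r[k−i]=r[k] of pieces[k−i].
pieces[8] = 4
pieces[9] = 5
pieces[10] = 5
pieces[11] = 6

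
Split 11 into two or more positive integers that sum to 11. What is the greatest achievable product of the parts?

Let m[k] be the best product for length k (with at least one cut). For each first piece i, the rest contributes max(k−i, m[k−i]).
m[2] = 1×max(1,0) = 1×1 = 1
m[3] = 1×max(2,1) = 1×2 = 2
m[4] = 2×max(2,1) = 2×2 = 4
m[5] = 2×max(3,2) = 2×3 = 6
m[6] = 3×max(3,2) = 3×3 = 9
m[7] = 2×max(5,6) = 2×6 = 12
m[8] = 2×max(6,9) = 2×9 = 18
m[9] = 3×max(6,9) = 3×9 = 27
m[10] = 2×max(8,18) = 2×18 = 36
m[11] = 2×max(9,27) = 2×27 = 54
One optimal split: 3 + 3 + 3 + 2; product 3×3×3×2 = 54.

54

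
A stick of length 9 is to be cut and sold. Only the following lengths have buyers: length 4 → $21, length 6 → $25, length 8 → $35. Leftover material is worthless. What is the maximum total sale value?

42

Build best[k] bottom-up: best[k] = max over allowed piece i of (p[i] + best[k−i]).
best[1] = 0
best[2] = 0
best[3] = 0
best[4] = 21
best[5] = 21
best[6] = 25
best[7] = 25
best[8] = 42  (first piece 4, then best[4]=21)
best[9] = 42
One optimal cutting: pieces 4 + 4 with 1 cm of scrap → $42.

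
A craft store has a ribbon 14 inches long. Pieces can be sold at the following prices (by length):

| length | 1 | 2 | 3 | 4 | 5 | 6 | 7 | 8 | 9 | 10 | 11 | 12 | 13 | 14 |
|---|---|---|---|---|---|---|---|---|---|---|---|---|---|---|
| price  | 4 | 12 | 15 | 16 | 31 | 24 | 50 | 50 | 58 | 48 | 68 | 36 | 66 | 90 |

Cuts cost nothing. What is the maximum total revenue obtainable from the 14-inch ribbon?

100

Let best[k] be the best obtainable value from length k. For each k, try every first piece i and keep the best of price[i] + best[k−i].
best[1] = 4
best[2] = max(4+4, 12+0) = 12
best[3] = max(4+12, 12+4, 15+0) = 16
best[4] = max(4+16, 12+12, 15+4, 16+0) = 24
best[5] = max(4+24, 12+16, 15+12, 16+4, 31+0) = 31
best[6] = max(4+31, 12+24, 15+16, 16+12, 31+4, 24+0) = 36
best[7] = max(4+36, 12+31, 15+24, …, 24+4, 50+0) = 50
best[8] = max(4+50, 12+36, 15+31, …, 50+4, 50+0) = 54
best[9] = max(4+54, 12+50, 15+36, …, 50+4, 58+0) = 62
best[10] = max(4+62, 12+54, 15+50, …, 58+4, 48+0) = 66
best[11] = max(4+66, 12+62, 15+54, …, 48+4, 68+0) = 74
best[12] = max(4+74, 12+66, 15+62, …, 68+4, 36+0) = 81
best[13] = max(4+81, 12+74, 15+66, …, 36+4, 66+0) = 86
best[14] = max(4+86, 12+81, 15+74, …, 66+4, 90+0) = 100
One optimal cutting: 7 + 7 → ¢50 + ¢50 = ¢100.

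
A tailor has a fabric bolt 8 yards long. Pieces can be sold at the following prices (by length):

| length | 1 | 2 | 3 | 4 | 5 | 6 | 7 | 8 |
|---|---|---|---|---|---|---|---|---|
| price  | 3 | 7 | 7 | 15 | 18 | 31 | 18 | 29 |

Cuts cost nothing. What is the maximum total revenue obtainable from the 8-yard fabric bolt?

Let best[k] be the best obtainable value from length k. For each k, try every first piece i and keep the best of price[i] + best[k−i].
best[1] = 3
best[2] = max(3+3, 7+0) = 7
best[3] = max(3+7, 7+3, 7+0) = 10
best[4] = max(3+10, 7+7, 7+3, 15+0) = 15
best[5] = max(3+15, 7+10, 7+7, 15+3, 18+0) = 18
best[6] = max(3+18, 7+15, 7+10, 15+7, 18+3, 31+0) = 31
best[7] = max(3+31, 7+18, 7+15, …, 31+3, 18+0) = 34
best[8] = max(3+34, 7+31, 7+18, …, 18+3, 29+0) = 38
One optimal cutting: 6 + 2 → $31 + $7 = $38.

38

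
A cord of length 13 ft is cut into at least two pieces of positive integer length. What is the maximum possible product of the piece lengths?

108

Fill f[k] for k=2..13: at each k try every first piece i and multiply by the better of (k−i) uncut or f[k−i].
Small cases: f[2]=1, f[3]=2, f[4]=4, f[5]=6.
f[6] = max(1×6, 2×4, 3×3, 4×2, 5×1) = 9
f[7] = max(1×9, 2×6, 3×4, 4×3, 5×2, 6×1) = 12
f[8] = max(1×12, 2×9, 3×6, …, 6×2, 7×1) = 18
f[9] = max(1×18, 2×12, 3×9, …, 7×2, 8×1) = 27
f[10] = max(1×27, 2×18, 3×12, …, 8×2, 9×1) = 36
f[11] = max(1×36, 2×27, 3×18, …, 9×2, 10×1) = 54
f[12] = max(1×54, 2×36, 3×27, …, 10×2, 11×1) = 81
f[13] = max(1×81, 2×54, 3×36, …, 11×2, 12×1) = 108
One optimal split: 3 + 3 + 3 + 2 + 2; product 3×3×3×2×2 = 108.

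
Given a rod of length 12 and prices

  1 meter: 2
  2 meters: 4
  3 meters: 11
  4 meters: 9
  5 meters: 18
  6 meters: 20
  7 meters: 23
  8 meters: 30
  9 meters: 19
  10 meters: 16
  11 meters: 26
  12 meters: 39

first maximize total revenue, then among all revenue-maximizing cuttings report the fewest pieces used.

4

Build r[k] bottom-up: r[k] = max over allowed piece i of (p[i] + r[k−i]).
r[1] = 2
r[2] = max(2+2, 4+0) = 4
r[3] = max(2+4, 4+2, 11+0) = 11
r[4] = max(2+11, 4+4, 11+2, 9+0) = 13
r[5] = max(2+13, 4+11, 11+4, 9+2, 18+0) = 18
r[6] = max(2+18, 4+13, 11+11, 9+4, 18+2, 20+0) = 22
r[7] = max(2+22, 4+18, 11+13, …, 20+2, 23+0) = 24
r[8] = max(2+24, 4+22, 11+18, …, 23+2, 30+0) = 30
r[9] = max(2+30, 4+24, 11+22, …, 30+2, 19+0) = 33
r[10] = max(2+33, 4+30, 11+24, …, 19+2, 16+0) = 36
r[11] = max(2+36, 4+33, 11+30, …, 16+2, 26+0) = 41
r[12] = max(2+41, 4+36, 11+33, …, 26+2, 39+0) = 44
Maximum revenue is 44.
Now minimize piece count subject to staying optimal: for each k, pieces[k] = 1 + min over i with p[i]+r[k−i]=r[k] of pieces[k−i].
pieces[9] = 3
pieces[10] = 2
pieces[11] = 2
pieces[12] = 4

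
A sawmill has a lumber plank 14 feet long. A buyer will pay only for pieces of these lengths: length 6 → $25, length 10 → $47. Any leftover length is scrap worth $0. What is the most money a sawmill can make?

50

Let best[k] be the best obtainable value from length k. For each k, try every first piece i and keep the best of price[i] + best[k−i].
best[1] = 0
best[2] = 0
best[3] = 0
best[4] = 0
best[5] = 0
best[6] = 25
best[7] = 25
best[8] = 25
best[9] = 25
best[10] = max(25+0, 47+0) = 47
best[11] = max(25+0, 47+0) = 47
best[12] = max(25+25, 47+0) = 50
best[13] = max(25+25, 47+0) = 50
best[14] = max(25+25, 47+0) = 50
One optimal cutting: pieces 6 + 6 with 2 feet of scrap → $50.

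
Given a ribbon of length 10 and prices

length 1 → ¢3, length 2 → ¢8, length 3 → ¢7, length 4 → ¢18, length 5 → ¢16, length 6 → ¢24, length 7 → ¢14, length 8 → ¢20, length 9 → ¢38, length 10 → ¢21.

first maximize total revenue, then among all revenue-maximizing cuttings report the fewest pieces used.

3

Let r[k] be the best obtainable value from length k. For each k, try every first piece i and keep the best of price[i] + r[k−i].
r[1] = 3
r[2] = 8
r[3] = 11  (first piece 1, then r[2]=8)
r[4] = 18
r[5] = 21  (first piece 1, then r[4]=18)
r[6] = 26  (first piece 2, then r[4]=18)
r[7] = 29  (first piece 1, then r[6]=26)
r[8] = 36  (first piece 4, then r[4]=18)
r[9] = 39  (first piece 1, then r[8]=36)
r[10] = 44  (first piece 2, then r[8]=36)
Maximum revenue is ¢44.
Now minimize piece count subject to staying optimal: for each k, pieces[k] = 1 + min over i with p[i]+r[k−i]=r[k] of pieces[k−i].
pieces[7] = 3
pieces[8] = 2
pieces[9] = 3
pieces[10] = 3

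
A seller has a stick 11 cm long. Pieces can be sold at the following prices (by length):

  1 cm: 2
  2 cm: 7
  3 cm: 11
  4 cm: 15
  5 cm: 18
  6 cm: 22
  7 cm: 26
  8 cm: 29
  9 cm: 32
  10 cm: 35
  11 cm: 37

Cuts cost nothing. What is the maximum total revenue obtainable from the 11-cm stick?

Let r[k] be the best obtainable value from length k. For each k, try every first piece i and keep the best of price[i] + r[k−i].
r[1] = 2
r[2] = 7
r[3] = 11
r[4] = 15
r[5] = 18  (first piece 2, then r[3]=11)
r[6] = 22  (first piece 2, then r[4]=15)
r[7] = 26  (first piece 3, then r[4]=15)
r[8] = 30  (first piece 4, then r[4]=15)
r[9] = 33  (first piece 2, then r[7]=26)
r[10] = 37  (first piece 2, then r[8]=30)
r[11] = 41  (first piece 3, then r[8]=30)
One optimal cutting: 4 + 4 + 3 → 15 + 15 + 11 = 41.

41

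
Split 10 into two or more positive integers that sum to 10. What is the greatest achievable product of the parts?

Fill prod[k] for k=2..10: at each k try every first piece i and multiply by the better of (k−i) uncut or prod[k−i].
prod[2] = 1·max(1,0) = 1·1 = 1
prod[3] = max(1·2, 2·1) = 2
prod[4] = max(1·3, 2·2, 3·1) = 4
prod[5] = max(1·4, 2·3, 3·2, 4·1) = 6
prod[6] = max(1·6, 2·4, 3·3, 4·2, 5·1) = 9
prod[7] = max(1·9, 2·6, 3·4, 4·3, 5·2, 6·1) = 12
prod[8] = max(1·12, 2·9, 3·6, …, 6·2, 7·1) = 18
prod[9] = max(1·18, 2·12, 3·9, …, 7·2, 8·1) = 27
prod[10] = max(1·27, 2·18, 3·12, …, 8·2, 9·1) = 36
One optimal split: 3 + 3 + 2 + 2; product 3·3·2·2 = 36.

36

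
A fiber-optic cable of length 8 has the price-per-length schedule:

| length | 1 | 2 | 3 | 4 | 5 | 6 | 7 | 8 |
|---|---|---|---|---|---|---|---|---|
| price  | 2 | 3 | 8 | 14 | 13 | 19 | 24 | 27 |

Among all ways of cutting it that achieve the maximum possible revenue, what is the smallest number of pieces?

Build r[k] bottom-up: r[k] = max over allowed piece i of (p[i] + r[k−i]).
r[1] = 2
r[2] = 4  (first piece 1, then r[1]=2)
r[3] = 8
r[4] = 14
r[5] = 16  (first piece 1, then r[4]=14)
r[6] = 19
r[7] = 24
r[8] = 28  (first piece 4, then r[4]=14)
Maximum revenue is $28.
Now minimize piece count subject to staying optimal: for each k, pieces[k] = 1 + min over i with p[i]+r[k−i]=r[k] of pieces[k−i].
pieces[5] = 2
pieces[6] = 1
pieces[7] = 1
pieces[8] = 2

2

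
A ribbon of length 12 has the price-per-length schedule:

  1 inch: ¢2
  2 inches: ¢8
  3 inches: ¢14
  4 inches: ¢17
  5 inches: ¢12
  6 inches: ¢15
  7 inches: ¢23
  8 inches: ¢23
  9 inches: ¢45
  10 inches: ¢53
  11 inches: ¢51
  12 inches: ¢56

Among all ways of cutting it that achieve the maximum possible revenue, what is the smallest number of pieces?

2

Build r[k] bottom-up: r[k] = max over allowed piece i of (p[i] + r[k−i]).
r[1] = 2
r[2] = 8
r[3] = 14
r[4] = 17
r[5] = 22  (first piece 2, then r[3]=14)
r[6] = 28  (first piece 3, then r[3]=14)
r[7] = 31  (first piece 3, then r[4]=17)
r[8] = 36  (first piece 2, then r[6]=28)
r[9] = 45
r[10] = 53
r[11] = 55  (first piece 1, then r[10]=53)
r[12] = 61  (first piece 2, then r[10]=53)
Maximum revenue is ¢61.
Now minimize piece count subject to staying optimal: for each k, pieces[k] = 1 + min over i with p[i]+r[k−i]=r[k] of pieces[k−i].
pieces[9] = 1
pieces[10] = 1
pieces[11] = 2
pieces[12] = 2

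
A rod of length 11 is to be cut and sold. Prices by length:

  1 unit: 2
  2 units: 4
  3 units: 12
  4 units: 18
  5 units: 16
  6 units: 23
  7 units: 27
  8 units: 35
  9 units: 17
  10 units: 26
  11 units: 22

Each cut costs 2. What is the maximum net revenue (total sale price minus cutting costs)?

Consider every possible first cut. r[k] is the best of p[i]+r[k−i] over all sellable i≤k, charging 2 whenever i<k.
r[1] = 2
r[2] = 4
r[3] = 12
r[4] = 18
r[5] = 18  (first piece 1, then r[4]=18)
r[6] = 23
r[7] = 28  (first piece 3, then r[4]=18)
r[8] = 35
r[9] = 35  (first piece 1, then r[8]=35)
r[10] = 39  (first piece 4, then r[6]=23)
r[11] = 45  (first piece 3, then r[8]=35)
One optimal plan: pieces 8 + 3 (1 cut) → 47 − 2 = 45.

45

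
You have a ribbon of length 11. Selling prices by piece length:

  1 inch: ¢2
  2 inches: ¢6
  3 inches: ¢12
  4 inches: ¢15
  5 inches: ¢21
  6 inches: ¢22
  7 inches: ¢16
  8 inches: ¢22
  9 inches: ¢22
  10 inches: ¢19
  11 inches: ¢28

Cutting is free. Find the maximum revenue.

Let best[k] be the best obtainable value from length k. For each k, try every first piece i and keep the best of price[i] + best[k−i].
best[1] = 2
best[2] = 6
best[3] = 12
best[4] = 15
best[5] = 21
best[6] = 24  (first piece 3, then best[3]=12)
best[7] = 27  (first piece 2, then best[5]=21)
best[8] = 33  (first piece 3, then best[5]=21)
best[9] = 36  (first piece 3, then best[6]=24)
best[10] = 42  (first piece 5, then best[5]=21)
best[11] = 45  (first piece 3, then best[8]=33)
One optimal cutting: 5 + 3 + 3 → ¢21 + ¢12 + ¢12 = ¢45.

45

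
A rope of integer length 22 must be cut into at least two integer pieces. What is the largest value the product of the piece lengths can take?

Define g[k] = max over 1≤i<k of i · max(k−i, g[k−i]); the inner max lets the remainder stay uncut if that's better.
g[2] = 1×max(1,0) = 1×1 = 1
g[3] = 1×max(2,1) = 1×2 = 2
g[4] = 2×max(2,1) = 2×2 = 4
g[5] = 2×max(3,2) = 2×3 = 6
g[6] = 3×max(3,2) = 3×3 = 9
g[7] = 2×max(5,6) = 2×6 = 12
g[8] = 2×max(6,9) = 2×9 = 18
g[9] = 3×max(6,9) = 3×9 = 27
g[10] = 2×max(8,18) = 2×18 = 36
g[11] = 2×max(9,27) = 2×27 = 54
g[12] = 3×max(9,27) = 3×27 = 81
g[13] = 2×max(11,54) = 2×54 = 108
g[14] = 2×max(12,81) = 2×81 = 162
g[15] = 3×max(12,81) = 3×81 = 243
g[16] = 2×max(14,162) = 2×162 = 324
g[17] = 2×max(15,243) = 2×243 = 486
g[18] = 3×max(15,243) = 3×243 = 729
g[19] = 2×max(17,486) = 2×486 = 972
g[20] = 2×max(18,729) = 2×729 = 1458
g[21] = 3×max(18,729) = 3×729 = 2187
g[22] = 2×max(20,1458) = 2×1458 = 2916
One optimal split: 3 + 3 + 3 + 3 + 3 + 3 + 2 + 2; product 3×3×3×3×3×3×2×2 = 2916.

2916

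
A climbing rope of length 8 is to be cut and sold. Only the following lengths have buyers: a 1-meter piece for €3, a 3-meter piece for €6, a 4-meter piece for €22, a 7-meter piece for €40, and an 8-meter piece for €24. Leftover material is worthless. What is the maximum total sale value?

Consider every possible first cut. best[k] is the best of p[i]+best[k−i] over all sellable i≤k.
best[1] = 3
best[2] = 6  (first piece 1, then best[1]=3)
best[3] = 9  (first piece 1, then best[2]=6)
best[4] = 22
best[5] = 25  (first piece 1, then best[4]=22)
best[6] = 28  (first piece 1, then best[5]=25)
best[7] = 40
best[8] = 44  (first piece 4, then best[4]=22)
One optimal cutting: 4 + 4 → €44.

44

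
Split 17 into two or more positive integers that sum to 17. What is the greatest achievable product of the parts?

486

Define prod[k] = max over 1≤i<k of i · max(k−i, prod[k−i]); the inner max lets the remainder stay uncut if that's better.
prod[2] = 1×max(1,0) = 1×1 = 1
prod[3] = max(1×2, 2×1) = 2
prod[4] = max(1×3, 2×2, 3×1) = 4
prod[5] = max(1×4, 2×3, 3×2, 4×1) = 6
prod[6] = max(1×6, 2×4, 3×3, 4×2, 5×1) = 9
prod[7] = max(1×9, 2×6, 3×4, 4×3, 5×2, 6×1) = 12
prod[8] = max(1×12, 2×9, 3×6, …, 6×2, 7×1) = 18
prod[9] = max(1×18, 2×12, 3×9, …, 7×2, 8×1) = 27
prod[10] = max(1×27, 2×18, 3×12, …, 8×2, 9×1) = 36
prod[11] = max(1×36, 2×27, 3×18, …, 9×2, 10×1) = 54
prod[12] = max(1×54, 2×36, 3×27, …, 10×2, 11×1) = 81
prod[13] = max(1×81, 2×54, 3×36, …, 11×2, 12×1) = 108
prod[14] = max(1×108, 2×81, 3×54, …, 12×2, 13×1) = 162
prod[15] = max(1×162, 2×108, 3×81, …, 13×2, 14×1) = 243
prod[16] = max(1×243, 2×162, 3×108, …, 14×2, 15×1) = 324
prod[17] = max(1×324, 2×243, 3×162, …, 15×2, 16×1) = 486
One optimal split: 3 + 3 + 3 + 3 + 3 + 2; product 3×3×3×3×3×2 = 486.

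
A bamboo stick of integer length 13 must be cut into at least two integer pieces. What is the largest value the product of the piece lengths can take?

Fill P[k] for k=2..13: at each k try every first piece i and multiply by the better of (k−i) uncut or P[k−i].
Small cases: P[2]=1, P[3]=2, P[4]=4, P[5]=6, P[6]=9, P[7]=12, P[8]=18.
P[9] = 3·max(6,9) = 3·9 = 27
P[10] = 2·max(8,18) = 2·18 = 36
P[11] = 2·max(9,27) = 2·27 = 54
P[12] = 3·max(9,27) = 3·27 = 81
P[13] = 2·max(11,54) = 2·54 = 108
One optimal split: 3 + 3 + 3 + 2 + 2; product 3·3·3·2·2 = 108.

108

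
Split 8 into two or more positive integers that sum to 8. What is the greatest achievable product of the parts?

Fill f[k] for k=2..8: at each k try every first piece i and multiply by the better of (k−i) uncut or f[k−i].
f[2] = 1×max(1,0) = 1×1 = 1
f[3] = max(1×2, 2×1) = 2
f[4] = max(1×3, 2×2, 3×1) = 4
f[5] = max(1×4, 2×3, 3×2, 4×1) = 6
f[6] = max(1×6, 2×4, 3×3, 4×2, 5×1) = 9
f[7] = max(1×9, 2×6, 3×4, 4×3, 5×2, 6×1) = 12
f[8] = max(1×12, 2×9, 3×6, …, 6×2, 7×1) = 18
One optimal split: 3 + 3 + 2; product 3×3×2 = 18.

18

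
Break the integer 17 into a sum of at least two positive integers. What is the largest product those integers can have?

486

Fill m[k] for k=2..17: at each k try every first piece i and multiply by the better of (k−i) uncut or m[k−i].
m[2] = 1×max(1,0) = 1×1 = 1
m[3] = 1×max(2,1) = 1×2 = 2
m[4] = 2×max(2,1) = 2×2 = 4
m[5] = 2×max(3,2) = 2×3 = 6
m[6] = 3×max(3,2) = 3×3 = 9
m[7] = 2×max(5,6) = 2×6 = 12
m[8] = 2×max(6,9) = 2×9 = 18
m[9] = 3×max(6,9) = 3×9 = 27
m[10] = 2×max(8,18) = 2×18 = 36
m[11] = 2×max(9,27) = 2×27 = 54
m[12] = 3×max(9,27) = 3×27 = 81
m[13] = 2×max(11,54) = 2×54 = 108
m[14] = 2×max(12,81) = 2×81 = 162
m[15] = 3×max(12,81) = 3×81 = 243
m[16] = 2×max(14,162) = 2×162 = 324
m[17] = 2×max(15,243) = 2×243 = 486
One optimal split: 3 + 3 + 3 + 3 + 3 + 2; product 3×3×3×3×3×2 = 486.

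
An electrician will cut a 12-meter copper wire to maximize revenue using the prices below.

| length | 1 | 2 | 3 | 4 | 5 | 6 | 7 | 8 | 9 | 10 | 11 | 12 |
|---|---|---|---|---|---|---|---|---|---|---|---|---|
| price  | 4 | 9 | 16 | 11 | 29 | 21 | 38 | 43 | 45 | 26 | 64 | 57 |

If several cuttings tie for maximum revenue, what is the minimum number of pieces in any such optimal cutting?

2

Let r[k] be the best obtainable value from length k. For each k, try every first piece i and keep the best of price[i] + r[k−i].
r[1] = 4
r[2] = 9
r[3] = 16
r[4] = 20  (first piece 1, then r[3]=16)
r[5] = 29
r[6] = 33  (first piece 1, then r[5]=29)
r[7] = 38  (first piece 2, then r[5]=29)
r[8] = 45  (first piece 3, then r[5]=29)
r[9] = 49  (first piece 1, then r[8]=45)
r[10] = 58  (first piece 5, then r[5]=29)
r[11] = 64
r[12] = 68  (first piece 1, then r[11]=64)
Maximum revenue is €68.
Now minimize piece count subject to staying optimal: for each k, pieces[k] = 1 + min over i with p[i]+r[k−i]=r[k] of pieces[k−i].
pieces[9] = 3
pieces[10] = 2
pieces[11] = 1
pieces[12] = 2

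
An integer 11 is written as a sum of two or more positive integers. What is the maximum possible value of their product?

Let prod[k] be the best product for length k (with at least one cut). For each first piece i, the rest contributes max(k−i, prod[k−i]).
prod[2] = 1·max(1,0) = 1·1 = 1
prod[3] = 1·max(2,1) = 1·2 = 2
prod[4] = 2·max(2,1) = 2·2 = 4
prod[5] = 2·max(3,2) = 2·3 = 6
prod[6] = 3·max(3,2) = 3·3 = 9
prod[7] = 2·max(5,6) = 2·6 = 12
prod[8] = 2·max(6,9) = 2·9 = 18
prod[9] = 3·max(6,9) = 3·9 = 27
prod[10] = 2·max(8,18) = 2·18 = 36
prod[11] = 2·max(9,27) = 2·27 = 54
One optimal split: 3 + 3 + 3 + 2; product 3·3·3·2 = 54.

54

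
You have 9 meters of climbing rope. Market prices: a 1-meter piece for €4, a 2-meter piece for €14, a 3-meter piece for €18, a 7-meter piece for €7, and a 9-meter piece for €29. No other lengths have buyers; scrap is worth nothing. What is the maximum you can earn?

60

Consider every possible first cut. f[k] is the best of p[i]+f[k−i] over all sellable i≤k.
f[1] = 4
f[2] = max(4+4, 14+0) = 14
f[3] = max(4+14, 14+4, 18+0) = 18
f[4] = max(4+18, 14+14, 18+4) = 28
f[5] = max(4+28, 14+18, 18+14) = 32
f[6] = max(4+32, 14+28, 18+18) = 42
f[7] = max(4+42, 14+32, 18+28, 7+0) = 46
f[8] = max(4+46, 14+42, 18+32, 7+4) = 56
f[9] = max(4+56, 14+46, 18+42, 7+14, 29+0) = 60
One optimal cutting: 2 + 2 + 2 + 2 + 1 → €60.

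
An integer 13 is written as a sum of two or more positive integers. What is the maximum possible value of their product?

Let f[k] be the best product for length k (with at least one cut). For each first piece i, the rest contributes max(k−i, f[k−i]).
f[2] = 1*max(1,0) = 1*1 = 1
f[3] = max(1*2, 2*1) = 2
f[4] = max(1*3, 2*2, 3*1) = 4
f[5] = max(1*4, 2*3, 3*2, 4*1) = 6
f[6] = max(1*6, 2*4, 3*3, 4*2, 5*1) = 9
f[7] = max(1*9, 2*6, 3*4, 4*3, 5*2, 6*1) = 12
f[8] = max(1*12, 2*9, 3*6, …, 6*2, 7*1) = 18
f[9] = max(1*18, 2*12, 3*9, …, 7*2, 8*1) = 27
f[10] = max(1*27, 2*18, 3*12, …, 8*2, 9*1) = 36
f[11] = max(1*36, 2*27, 3*18, …, 9*2, 10*1) = 54
f[12] = max(1*54, 2*36, 3*27, …, 10*2, 11*1) = 81
f[13] = max(1*81, 2*54, 3*36, …, 11*2, 12*1) = 108
One optimal split: 3 + 3 + 3 + 2 + 2; product 3*3*3*2*2 = 108.

108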